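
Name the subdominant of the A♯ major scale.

D#

Degree 4 takes the letter 3 steps above A, which is D.
In major, degree 4 sits 5 semitones above the tonic. A# + 5 semitones is pitch class 3, spelled on D as D#.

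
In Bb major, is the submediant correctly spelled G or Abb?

G

Each scale degree takes a distinct letter name. Degree 6 of a scale on B must use the letter G.
G and Abb are enharmonically the same pitch, but only G uses the letter G, so it is the correct spelling here.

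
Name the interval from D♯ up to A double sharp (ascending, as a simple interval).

The letter names run D→A, a span of 4 letter steps, so the interval is some kind of fifth.
D# to A## is 8 semitones. A perfect fifth is 7, so 8 makes it augmented.

augmented fifth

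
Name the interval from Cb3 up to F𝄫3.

diminished fourth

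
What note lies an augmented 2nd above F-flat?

G

F up a major second is G, so the target letter is G.
From Fb, an augmented second is 3 semitones up: G.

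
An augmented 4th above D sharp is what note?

A fourth above D lands on the letter G.
An augmented fourth spans 6 semitones, so D# moves to pitch class 9. On the letter G that is G##.

G##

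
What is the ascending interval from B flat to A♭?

Counting letters B–C–D–E–F–G–A gives a seventh.
Bb→Ab = 10 semitones, 1 narrower than the major seventh (11), so minor.

minor seventh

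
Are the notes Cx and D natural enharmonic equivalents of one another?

Yes

C## = pitch class 2 and D = pitch class 2 — the same pitch class, so they are enharmonic equivalents.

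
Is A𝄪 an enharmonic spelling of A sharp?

Two spellings are enharmonically equivalent only if they share a pitch class.
Here A## → 11, A# → 10; 10 ≠ 11, so they are not.

No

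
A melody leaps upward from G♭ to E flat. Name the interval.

major sixth

Counting letters G–A–B–C–D–E gives a sixth.
Gb→Eb = 9 semitones, exactly the major sixth.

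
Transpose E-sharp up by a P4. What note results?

A#

E up a perfect fourth is A, so the target letter is A.
From E#, a perfect fourth is 5 semitones up: A#.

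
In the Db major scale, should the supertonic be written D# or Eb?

Each scale degree takes a distinct letter name. Degree 2 of a scale on D must use the letter E.
Eb and D# are enharmonically the same pitch, but only Eb uses the letter E, so it is the correct spelling here.

Eb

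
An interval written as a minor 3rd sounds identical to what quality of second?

augmented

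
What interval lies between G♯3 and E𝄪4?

Counting letters G–A–B–C–D–E gives a sixth.
G#→E## = 10 semitones, 1 wider than the major sixth (9), so augmented.

augmented sixth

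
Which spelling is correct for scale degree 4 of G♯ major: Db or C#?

C#

Each scale degree takes a distinct letter name. Degree 4 of a scale on G must use the letter C.
C# and Db are enharmonically the same pitch, but only C# uses the letter C, so it is the correct spelling here.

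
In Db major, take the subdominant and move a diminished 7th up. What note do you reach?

Fbb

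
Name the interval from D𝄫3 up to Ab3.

The letter names run D→A, a span of 4 letter steps, so the interval is some kind of fifth.
Dbb to Ab is 8 semitones. A perfect fifth is 7, so 8 makes it augmented.

augmented fifth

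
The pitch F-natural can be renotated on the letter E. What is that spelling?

E#

Plain E sits 1 semitone below F, so on the letter E the same pitch needs a sharp: E#.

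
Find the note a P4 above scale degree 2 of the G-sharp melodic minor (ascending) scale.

D#

Scale degree 2 of G# melodic minor (ascending) is A#.
A perfect fourth (5 semitones) above A# lands on the letter D, giving D#.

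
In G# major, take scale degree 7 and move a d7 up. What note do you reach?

Scale degree 7 of G# major is F##.
A diminished seventh (9 semitones) above F## lands on the letter E, giving E.

E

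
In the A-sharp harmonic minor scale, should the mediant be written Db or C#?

C#

Each scale degree takes a distinct letter name. Degree 3 of a scale on A must use the letter C.
C# and Db are enharmonically the same pitch, but only C# uses the letter C, so it is the correct spelling here.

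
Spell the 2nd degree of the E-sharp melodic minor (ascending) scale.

F##

The E# melodic minor (ascending) scale runs E# F## G# A# B# C## D##.
Degree 2 is F##.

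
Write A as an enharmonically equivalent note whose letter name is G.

A is pitch class 9. The letter G alone is pitch class 7.
To reach pitch class 9 from G requires an offset of +2 semitones, i.e. double sharp: G##.

G##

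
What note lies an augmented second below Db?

A second below D lands on the letter C.
An augmented second spans 3 semitones, so Db moves to pitch class 10. On the letter C that is Cbb.

Cbb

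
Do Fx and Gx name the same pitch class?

Two spellings are enharmonically equivalent only if they share a pitch class.
Here F## → 7, G## → 9; 7 ≠ 9, so they are not.

No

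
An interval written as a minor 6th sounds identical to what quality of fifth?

augmented

A minor sixth spans 8 semitones.
A fifth spanning 8 semitones is augmented (the perfect fifth is 7).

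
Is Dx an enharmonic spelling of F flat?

D## = pitch class 4 and Fb = pitch class 4 — the same pitch class, so they are enharmonic equivalents.

Yes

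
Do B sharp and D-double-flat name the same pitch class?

B# is pitch class 0; Dbb is pitch class 0.
All spellings map to pitch class 0, so they are enharmonically equivalent.

Yes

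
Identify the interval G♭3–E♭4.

major sixth

The letter names run G→E, a span of 5 letter steps, so the interval is some kind of sixth.
Gb to Eb is 9 semitones. A major sixth is 9, so 9 makes it major.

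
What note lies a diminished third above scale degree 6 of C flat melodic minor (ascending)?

Scale degree 6 of Cb melodic minor (ascending) is Ab.
A diminished third (2 semitones) above Ab lands on the letter C, giving Cbb.

Cbb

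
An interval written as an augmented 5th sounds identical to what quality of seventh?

doubly diminished

An augmented fifth spans 8 semitones.
A seventh spanning 8 semitones is doubly diminished (the major seventh is 11).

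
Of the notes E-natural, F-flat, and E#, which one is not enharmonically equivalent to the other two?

E#

In 12-tone equal temperament, enharmonic equivalents share a pitch class. E is pitch class 4; Fb is pitch class 4; E# is pitch class 5.
E and Fb share pitch class 4, while E# is pitch class 5.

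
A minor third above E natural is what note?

A third above E lands on the letter G.
A minor third spans 3 semitones, so E moves to pitch class 7. On the letter G that is G.

G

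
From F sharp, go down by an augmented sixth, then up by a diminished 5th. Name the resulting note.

An augmented sixth down from F# is Ab (letter A, 10 semitones down).
A diminished fifth up from Ab is Ebb (letter E, 6 semitones up).

Ebb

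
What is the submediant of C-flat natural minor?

Abb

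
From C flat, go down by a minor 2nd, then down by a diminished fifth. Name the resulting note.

A minor second down from Cb is Bb (letter B, 1 semitone down).
A diminished fifth down from Bb is E (letter E, 6 semitones down).

E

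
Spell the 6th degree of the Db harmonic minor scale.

Bbb

The Db harmonic minor scale runs Db Eb Fb Gb Ab Bbb C.
Degree 6 is Bbb.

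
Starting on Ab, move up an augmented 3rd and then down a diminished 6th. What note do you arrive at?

An augmented third up from Ab is C# (letter C, 5 semitones up).
A diminished sixth down from C# is E## (letter E, 7 semitones down).

E##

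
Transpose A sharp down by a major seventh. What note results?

A seventh below A lands on the letter B.
A major seventh spans 11 semitones, so A# moves to pitch class 11. On the letter B that is B.

B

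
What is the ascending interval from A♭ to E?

augmented fifth

The letter names run A→E, a span of 4 letter steps, so the interval is some kind of fifth.
Ab to E is 8 semitones. A perfect fifth is 7, so 8 makes it augmented.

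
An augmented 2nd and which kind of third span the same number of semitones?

minor

An augmented second spans 3 semitones.
A third spanning 3 semitones is minor (the major third is 4).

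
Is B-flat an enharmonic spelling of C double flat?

Bb = pitch class 10 and Cbb = pitch class 10 — the same pitch class, so they are enharmonic equivalents.

Yes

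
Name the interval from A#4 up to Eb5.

Counting letters A–B–C–D–E gives a fifth.
A#→Eb = 5 semitones, 2 narrower than the perfect fifth (7), so doubly diminished.

doubly diminished fifth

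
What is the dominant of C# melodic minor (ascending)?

G#

Degree 5 takes the letter 4 steps above C, which is G.
In melodic minor (ascending), degree 5 sits 7 semitones above the tonic. C# + 7 semitones is pitch class 8, spelled on G as G#.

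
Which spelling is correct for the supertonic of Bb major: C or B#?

Each scale degree takes a distinct letter name. Degree 2 of a scale on B must use the letter C.
C and B# are enharmonically the same pitch, but only C uses the letter C, so it is the correct spelling here.

C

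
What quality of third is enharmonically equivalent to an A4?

An augmented fourth spans 6 semitones.
A third spanning 6 semitones is doubly augmented (the major third is 4).

doubly augmented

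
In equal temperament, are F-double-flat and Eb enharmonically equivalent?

Yes

Fbb = pitch class 3 and Eb = pitch class 3 — the same pitch class, so they are enharmonic equivalents.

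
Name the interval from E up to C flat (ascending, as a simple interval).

The letter names run E→C, a span of 5 letter steps, so the interval is some kind of sixth.
E to Cb is 7 semitones. A major sixth is 9, so 7 makes it diminished.

diminished sixth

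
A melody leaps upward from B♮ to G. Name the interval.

minor sixth

Counting letters B–C–D–E–F–G gives a sixth.
B→G = 8 semitones, 1 narrower than the major sixth (9), so minor.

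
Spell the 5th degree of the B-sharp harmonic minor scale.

F##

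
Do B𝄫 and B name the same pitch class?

Two spellings are enharmonically equivalent only if they share a pitch class.
Here Bbb → 9, B → 11; 9 ≠ 11, so they are not.

No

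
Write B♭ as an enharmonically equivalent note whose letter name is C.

Cbb

Plain C sits 2 semitones above Bb, so on the letter C the same pitch needs a double flat: Cbb.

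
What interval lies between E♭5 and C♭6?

minor sixth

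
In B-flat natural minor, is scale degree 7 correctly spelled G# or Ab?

Ab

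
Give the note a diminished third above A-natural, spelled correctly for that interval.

A up a major third is C#, so the target letter is C.
From A, a diminished third is 2 semitones up: Cb.

Cb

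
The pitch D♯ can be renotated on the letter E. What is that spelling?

D# is pitch class 3. The letter E alone is pitch class 4.
To reach pitch class 3 from E requires an offset of -1 semitone, i.e. flat: Eb.

Eb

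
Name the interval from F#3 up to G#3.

The letter names run F→G, a span of 1 letter step, so the interval is some kind of second.
F# to G# is 2 semitones. A major second is 2, so 2 makes it major.

major second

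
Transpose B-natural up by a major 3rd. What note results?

D#

A third above B lands on the letter D.
A major third spans 4 semitones, so B moves to pitch class 3. On the letter D that is D#.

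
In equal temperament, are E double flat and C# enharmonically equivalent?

No

Ebb is pitch class 2; C# is pitch class 1.
The pitch classes differ (2 vs. 1), so they are not enharmonic equivalents.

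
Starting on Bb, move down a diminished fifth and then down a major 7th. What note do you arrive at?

A diminished fifth down from Bb is E (letter E, 6 semitones down).
A major seventh down from E is F (letter F, 11 semitones down).

F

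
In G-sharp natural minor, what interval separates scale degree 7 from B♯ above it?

Scale degree 7 of G# natural minor is F#.
F# up to B#: letters F→B make it a fourth; 6 semitones makes it augmented.

augmented fourth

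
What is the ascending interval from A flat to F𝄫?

Counting letters A–B–C–D–E–F gives a sixth.
Ab→Fbb = 7 semitones, 2 narrower than the major sixth (9), so diminished.

diminished sixth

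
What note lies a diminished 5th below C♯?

C down a perfect fifth is F, so the target letter is F.
From C#, a diminished fifth is 6 semitones down: F##.

F##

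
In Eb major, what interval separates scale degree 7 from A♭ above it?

diminished fifth

Scale degree 7 of Eb major is D.
D up to Ab: letters D→A make it a fifth; 6 semitones makes it diminished.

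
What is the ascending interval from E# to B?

Counting letters E–F–G–A–B gives a fifth.
E#→B = 6 semitones, 1 narrower than the perfect fifth (7), so diminished.

diminished fifth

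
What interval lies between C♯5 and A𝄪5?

augmented sixth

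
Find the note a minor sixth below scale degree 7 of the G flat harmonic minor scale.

A

Scale degree 7 of Gb harmonic minor is F.
A minor sixth (8 semitones) below F lands on the letter A, giving A.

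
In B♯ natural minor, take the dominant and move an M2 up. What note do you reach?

G##

The dominant of B# natural minor is F##.
A major second (2 semitones) above F## lands on the letter G, giving G##.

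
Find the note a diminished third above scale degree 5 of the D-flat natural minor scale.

Cbb

Scale degree 5 of Db natural minor is Ab.
A diminished third (2 semitones) above Ab lands on the letter C, giving Cbb.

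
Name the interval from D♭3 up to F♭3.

Counting letters D–E–F gives a third.
Db→Fb = 3 semitones, 1 narrower than the major third (4), so minor.

minor third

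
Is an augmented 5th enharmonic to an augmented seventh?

No

An augmented fifth spans 8 semitones; an augmented seventh spans 12.
The spans differ, so they are not enharmonic equivalents.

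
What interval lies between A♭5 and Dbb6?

diminished fourth

The letter names run A→D, a span of 3 letter steps, so the interval is some kind of fourth.
Ab to Dbb is 4 semitones. A perfect fourth is 5, so 4 makes it diminished.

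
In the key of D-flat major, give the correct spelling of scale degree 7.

C

The Db major scale runs Db Eb F Gb Ab Bb C.
Degree 7 is C.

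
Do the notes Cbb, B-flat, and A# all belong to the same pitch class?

Yes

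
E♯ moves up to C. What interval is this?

diminished sixth

The letter names run E→C, a span of 5 letter steps, so the interval is some kind of sixth.
E# to C is 7 semitones. A major sixth is 9, so 7 makes it diminished.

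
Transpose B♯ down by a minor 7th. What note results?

A seventh below B lands on the letter C.
A minor seventh spans 10 semitones, so B# moves to pitch class 2. On the letter C that is C##.

C##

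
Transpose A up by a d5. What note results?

Eb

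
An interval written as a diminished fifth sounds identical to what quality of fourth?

augmented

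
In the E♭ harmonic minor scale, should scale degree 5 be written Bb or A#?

Each scale degree takes a distinct letter name. Degree 5 of a scale on E must use the letter B.
Bb and A# are enharmonically the same pitch, but only Bb uses the letter B, so it is the correct spelling here.

Bb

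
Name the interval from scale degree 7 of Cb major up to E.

augmented fourth

Scale degree 7 of Cb major is Bb.
Bb up to E: letters B→E make it a fourth; 6 semitones makes it augmented.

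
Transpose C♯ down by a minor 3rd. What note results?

A#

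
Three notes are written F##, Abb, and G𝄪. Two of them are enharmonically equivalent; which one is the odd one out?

G##

In 12-tone equal temperament, enharmonic equivalents share a pitch class. F## is pitch class 7; Abb is pitch class 7; G## is pitch class 9.
F## and Abb share pitch class 7, while G## is pitch class 9.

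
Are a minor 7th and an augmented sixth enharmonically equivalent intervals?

Yes

A minor seventh spans 10 semitones; an augmented sixth spans 10.
They are enharmonically equivalent.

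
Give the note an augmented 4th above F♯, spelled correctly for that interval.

B#

A fourth above F lands on the letter B.
An augmented fourth spans 6 semitones, so F# moves to pitch class 0. On the letter B that is B#.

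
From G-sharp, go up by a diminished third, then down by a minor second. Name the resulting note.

A

A diminished third up from G# is Bb (letter B, 2 semitones up).
A minor second down from Bb is A (letter A, 1 semitone down).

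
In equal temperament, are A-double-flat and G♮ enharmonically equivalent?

Yes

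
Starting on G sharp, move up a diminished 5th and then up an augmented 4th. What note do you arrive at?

G#

A diminished fifth up from G# is D (letter D, 6 semitones up).
An augmented fourth up from D is G# (letter G, 6 semitones up).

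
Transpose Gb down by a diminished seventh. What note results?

A

A seventh below G lands on the letter A.
A diminished seventh spans 9 semitones, so Gb moves to pitch class 9. On the letter A that is A.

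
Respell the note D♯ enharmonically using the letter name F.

Fbb

D# is pitch class 3. The letter F alone is pitch class 5.
To reach pitch class 3 from F requires an offset of -2 semitones, i.e. double flat: Fbb.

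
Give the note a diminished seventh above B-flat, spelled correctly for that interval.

Abb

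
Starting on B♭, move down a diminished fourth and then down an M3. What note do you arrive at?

A diminished fourth down from Bb is F# (letter F, 4 semitones down).
A major third down from F# is D (letter D, 4 semitones down).

D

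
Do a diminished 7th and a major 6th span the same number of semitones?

Yes

A diminished seventh spans 9 semitones; a major sixth spans 9.
They are enharmonically equivalent.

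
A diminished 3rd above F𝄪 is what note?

A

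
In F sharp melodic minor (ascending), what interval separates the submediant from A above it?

diminished fifth

The submediant of F# melodic minor (ascending) is D#.
D# up to A: letters D→A make it a fifth; 6 semitones makes it diminished.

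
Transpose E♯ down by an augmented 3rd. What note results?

C

E down a major third is C, so the target letter is C.
From E#, an augmented third is 5 semitones down: C.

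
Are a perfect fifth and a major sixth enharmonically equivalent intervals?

A perfect fifth spans 7 semitones; a major sixth spans 9.
The spans differ, so they are not enharmonic equivalents.

No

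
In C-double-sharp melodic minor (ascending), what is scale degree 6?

The C## melodic minor (ascending) scale runs C## D## E# F## G## A## B##.
Degree 6 is A##.

A##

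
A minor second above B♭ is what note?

A second above B lands on the letter C.
A minor second spans 1 semitone, so Bb moves to pitch class 11. On the letter C that is Cb.

Cb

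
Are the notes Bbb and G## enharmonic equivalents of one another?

Yes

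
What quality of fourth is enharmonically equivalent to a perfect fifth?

doubly augmented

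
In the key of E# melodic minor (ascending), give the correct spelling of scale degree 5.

B#

The E# melodic minor (ascending) scale runs E# F## G# A# B# C## D##.
Degree 5 is B#.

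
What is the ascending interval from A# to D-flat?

Counting letters A–B–C–D gives a fourth.
A#→Db = 3 semitones, 2 narrower than the perfect fourth (5), so doubly diminished.

doubly diminished fourth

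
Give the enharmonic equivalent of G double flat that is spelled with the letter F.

Gbb is pitch class 5. The letter F alone is pitch class 5.
Pitch class 5 on F needs no accidental: F.

F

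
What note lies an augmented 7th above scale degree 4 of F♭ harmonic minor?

A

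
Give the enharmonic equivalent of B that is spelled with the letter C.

Plain C sits 1 semitone above B, so on the letter C the same pitch needs a flat: Cb.

Cb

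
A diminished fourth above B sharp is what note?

E

B up a perfect fourth is E, so the target letter is E.
From B#, a diminished fourth is 4 semitones up: E.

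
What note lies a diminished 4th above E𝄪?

A fourth above E lands on the letter A.
A diminished fourth spans 4 semitones, so E## moves to pitch class 10. On the letter A that is A#.

A#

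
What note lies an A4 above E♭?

A

E up a perfect fourth is A, so the target letter is A.
From Eb, an augmented fourth is 6 semitones up: A.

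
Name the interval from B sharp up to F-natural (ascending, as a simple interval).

doubly diminished fifth

Counting letters B–C–D–E–F gives a fifth.
B#→F = 5 semitones, 2 narrower than the perfect fifth (7), so doubly diminished.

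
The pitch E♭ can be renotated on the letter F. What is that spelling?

Eb is pitch class 3. The letter F alone is pitch class 5.
To reach pitch class 3 from F requires an offset of -2 semitones, i.e. double flat: Fbb.

Fbb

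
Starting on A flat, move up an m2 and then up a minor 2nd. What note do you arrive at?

A minor second up from Ab is Bbb (letter B, 1 semitone up).
A minor second up from Bbb is Cbb (letter C, 1 semitone up).

Cbb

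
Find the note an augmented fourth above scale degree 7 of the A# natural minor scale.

Scale degree 7 of A# natural minor is G#.
An augmented fourth (6 semitones) above G# lands on the letter C, giving C##.

C##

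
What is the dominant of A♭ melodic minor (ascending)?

Eb

The Ab melodic minor (ascending) scale runs Ab Bb Cb Db Eb F G.
Degree 5 is Eb.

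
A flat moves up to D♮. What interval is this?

augmented fourth

The letter names run A→D, a span of 3 letter steps, so the interval is some kind of fourth.
Ab to D is 6 semitones. A perfect fourth is 5, so 6 makes it augmented.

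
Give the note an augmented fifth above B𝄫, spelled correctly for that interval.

A fifth above B lands on the letter F.
An augmented fifth spans 8 semitones, so Bbb moves to pitch class 5. On the letter F that is F.

F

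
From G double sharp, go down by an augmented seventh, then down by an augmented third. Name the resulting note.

Fb

An augmented seventh down from G## is A (letter A, 12 semitones down).
An augmented third down from A is Fb (letter F, 5 semitones down).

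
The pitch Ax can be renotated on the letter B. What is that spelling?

A## is pitch class 11. The letter B alone is pitch class 11.
Pitch class 11 on B needs no accidental: B.

B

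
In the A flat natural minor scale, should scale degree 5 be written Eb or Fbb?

Each scale degree takes a distinct letter name. Degree 5 of a scale on A must use the letter E.
Eb and Fbb are enharmonically the same pitch, but only Eb uses the letter E, so it is the correct spelling here.

Eb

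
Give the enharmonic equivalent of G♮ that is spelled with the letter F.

G is pitch class 7. The letter F alone is pitch class 5.
To reach pitch class 7 from F requires an offset of +2 semitones, i.e. double sharp: F##.

F##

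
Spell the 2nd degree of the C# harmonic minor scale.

Degree 2 takes the letter 1 step above C, which is D.
In harmonic minor, degree 2 sits 2 semitones above the tonic. C# + 2 semitones is pitch class 3, spelled on D as D#.

D#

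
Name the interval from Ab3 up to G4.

The letter names run A→G, a span of 6 letter steps, so the interval is some kind of seventh.
Ab to G is 11 semitones. A major seventh is 11, so 11 makes it major.

major seventh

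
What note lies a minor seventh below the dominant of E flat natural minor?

The dominant of Eb natural minor is Bb.
A minor seventh (10 semitones) below Bb lands on the letter C, giving C.

C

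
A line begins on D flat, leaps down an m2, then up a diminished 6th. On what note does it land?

A minor second down from Db is C (letter C, 1 semitone down).
A diminished sixth up from C is Abb (letter A, 7 semitones up).

Abb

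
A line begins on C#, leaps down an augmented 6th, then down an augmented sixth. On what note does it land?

An augmented sixth down from C# is Eb (letter E, 10 semitones down).
An augmented sixth down from Eb is Gbb (letter G, 10 semitones down).

Gbb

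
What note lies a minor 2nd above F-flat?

Gbb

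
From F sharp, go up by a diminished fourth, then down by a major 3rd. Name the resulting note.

Gb

A diminished fourth up from F# is Bb (letter B, 4 semitones up).
A major third down from Bb is Gb (letter G, 4 semitones down).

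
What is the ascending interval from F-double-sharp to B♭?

The letter names run F→B, a span of 3 letter steps, so the interval is some kind of fourth.
F## to Bb is 3 semitones. A perfect fourth is 5, so 3 makes it doubly diminished.

doubly diminished fourth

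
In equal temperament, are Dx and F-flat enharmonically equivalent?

Yes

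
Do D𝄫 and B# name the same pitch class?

Yes

Dbb is pitch class 0; B# is pitch class 0.
All spellings map to pitch class 0, so they are enharmonically equivalent.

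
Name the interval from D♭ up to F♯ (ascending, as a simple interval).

augmented third

Counting letters D–E–F gives a third.
Db→F# = 5 semitones, 1 wider than the major third (4), so augmented.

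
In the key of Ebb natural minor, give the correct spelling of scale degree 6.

Degree 6 takes the letter 5 steps above E, which is C.
In natural minor, degree 6 sits 8 semitones above the tonic. Ebb + 8 semitones is pitch class 10, spelled on C as Cbb.

Cbb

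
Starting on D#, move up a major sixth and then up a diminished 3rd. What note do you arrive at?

A major sixth up from D# is B# (letter B, 9 semitones up).
A diminished third up from B# is D (letter D, 2 semitones up).

D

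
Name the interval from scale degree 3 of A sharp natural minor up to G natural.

Scale degree 3 of A# natural minor is C#.
C# up to G: letters C→G make it a fifth; 6 semitones makes it diminished.

diminished fifth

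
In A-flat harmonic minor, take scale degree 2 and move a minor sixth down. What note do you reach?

Scale degree 2 of Ab harmonic minor is Bb.
A minor sixth (8 semitones) below Bb lands on the letter D, giving D.

D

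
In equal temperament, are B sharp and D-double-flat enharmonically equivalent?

B# is pitch class 0; Dbb is pitch class 0.
All spellings map to pitch class 0, so they are enharmonically equivalent.

Yes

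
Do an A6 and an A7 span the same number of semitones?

No

An augmented sixth spans 10 semitones; an augmented seventh spans 12.
The spans differ, so they are not enharmonic equivalents.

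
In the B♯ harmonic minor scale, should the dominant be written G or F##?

F##

Each scale degree takes a distinct letter name. Degree 5 of a scale on B must use the letter F.
F## and G are enharmonically the same pitch, but only F## uses the letter F, so it is the correct spelling here.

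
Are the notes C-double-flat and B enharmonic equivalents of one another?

Cbb is pitch class 10; B is pitch class 11.
The pitch classes differ (10 vs. 11), so they are not enharmonic equivalents.

No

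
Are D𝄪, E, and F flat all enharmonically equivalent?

D## = pitch class 4 and E = pitch class 4 and Fb = pitch class 4 — the same pitch class, so they are enharmonic equivalents.

Yes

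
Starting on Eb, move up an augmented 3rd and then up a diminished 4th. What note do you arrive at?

An augmented third up from Eb is G# (letter G, 5 semitones up).
A diminished fourth up from G# is C (letter C, 4 semitones up).

C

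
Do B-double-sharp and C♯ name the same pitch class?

Yes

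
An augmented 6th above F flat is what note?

D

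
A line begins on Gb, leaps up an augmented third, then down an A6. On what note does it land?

An augmented third up from Gb is B (letter B, 5 semitones up).
An augmented sixth down from B is Db (letter D, 10 semitones down).

Db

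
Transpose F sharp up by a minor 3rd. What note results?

A third above F lands on the letter A.
A minor third spans 3 semitones, so F# moves to pitch class 9. On the letter A that is A.

A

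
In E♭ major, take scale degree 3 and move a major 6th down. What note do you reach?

Bb

Scale degree 3 of Eb major is G.
A major sixth (9 semitones) below G lands on the letter B, giving Bb.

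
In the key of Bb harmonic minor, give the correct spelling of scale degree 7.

A

Degree 7 takes the letter 6 steps above B, which is A.
In harmonic minor, degree 7 sits 11 semitones above the tonic. Bb + 11 semitones is pitch class 9, spelled on A as A.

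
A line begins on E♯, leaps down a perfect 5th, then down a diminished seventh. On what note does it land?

B##

A perfect fifth down from E# is A# (letter A, 7 semitones down).
A diminished seventh down from A# is B## (letter B, 9 semitones down).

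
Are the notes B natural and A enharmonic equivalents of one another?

B is pitch class 11; A is pitch class 9.
The pitch classes differ (11 vs. 9), so they are not enharmonic equivalents.

No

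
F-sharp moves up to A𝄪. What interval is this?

augmented third

Counting letters F–G–A gives a third.
F#→A## = 5 semitones, 1 wider than the major third (4), so augmented.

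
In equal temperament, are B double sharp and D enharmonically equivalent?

No

Two spellings are enharmonically equivalent only if they share a pitch class.
Here B## → 1, D → 2; 1 ≠ 2, so they are not.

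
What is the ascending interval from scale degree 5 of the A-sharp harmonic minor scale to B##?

augmented fifth

Scale degree 5 of A# harmonic minor is E#.
E# up to B##: letters E→B make it a fifth; 8 semitones makes it augmented.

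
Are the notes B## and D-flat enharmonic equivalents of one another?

Yes

B## is pitch class 1; Db is pitch class 1.
All spellings map to pitch class 1, so they are enharmonically equivalent.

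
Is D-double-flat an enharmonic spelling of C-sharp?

No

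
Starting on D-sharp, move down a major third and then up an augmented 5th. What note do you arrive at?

F##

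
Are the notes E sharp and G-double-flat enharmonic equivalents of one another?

E# is pitch class 5; Gbb is pitch class 5.
All spellings map to pitch class 5, so they are enharmonically equivalent.

Yes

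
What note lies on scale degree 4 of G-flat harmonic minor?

Degree 4 takes the letter 3 steps above G, which is C.
In harmonic minor, degree 4 sits 5 semitones above the tonic. Gb + 5 semitones is pitch class 11, spelled on C as Cb.

Cb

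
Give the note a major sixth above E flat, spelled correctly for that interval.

A sixth above E lands on the letter C.
A major sixth spans 9 semitones, so Eb moves to pitch class 0. On the letter C that is C.

C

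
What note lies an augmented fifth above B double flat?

F

B up a perfect fifth is F#, so the target letter is F.
From Bbb, an augmented fifth is 8 semitones up: F.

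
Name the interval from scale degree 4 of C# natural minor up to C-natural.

Scale degree 4 of C# natural minor is F#.
F# up to C: letters F→C make it a fifth; 6 semitones makes it diminished.

diminished fifth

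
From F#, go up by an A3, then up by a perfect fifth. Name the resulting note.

E##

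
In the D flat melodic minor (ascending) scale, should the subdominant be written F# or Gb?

Gb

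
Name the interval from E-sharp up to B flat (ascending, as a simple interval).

The letter names run E→B, a span of 4 letter steps, so the interval is some kind of fifth.
E# to Bb is 5 semitones. A perfect fifth is 7, so 5 makes it doubly diminished.

doubly diminished fifth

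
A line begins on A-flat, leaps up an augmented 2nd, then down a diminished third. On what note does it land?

An augmented second up from Ab is B (letter B, 3 semitones up).
A diminished third down from B is G## (letter G, 2 semitones down).

G##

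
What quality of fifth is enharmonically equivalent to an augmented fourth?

diminished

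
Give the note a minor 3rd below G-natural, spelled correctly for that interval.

G down a major third is Eb, so the target letter is E.
From G, a minor third is 3 semitones down: E.

E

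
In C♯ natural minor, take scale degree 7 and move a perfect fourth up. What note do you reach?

Scale degree 7 of C# natural minor is B.
A perfect fourth (5 semitones) above B lands on the letter E, giving E.

E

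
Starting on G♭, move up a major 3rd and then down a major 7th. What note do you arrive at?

Cb

A major third up from Gb is Bb (letter B, 4 semitones up).
A major seventh down from Bb is Cb (letter C, 11 semitones down).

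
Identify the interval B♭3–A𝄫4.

The letter names run B→A, a span of 6 letter steps, so the interval is some kind of seventh.
Bb to Abb is 9 semitones. A major seventh is 11, so 9 makes it diminished.

diminished seventh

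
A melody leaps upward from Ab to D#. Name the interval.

doubly augmented fourth

Counting letters A–B–C–D gives a fourth.
Ab→D# = 7 semitones, 2 wider than the perfect fourth (5), so doubly augmented.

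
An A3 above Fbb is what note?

Ab

A third above F lands on the letter A.
An augmented third spans 5 semitones, so Fbb moves to pitch class 8. On the letter A that is Ab.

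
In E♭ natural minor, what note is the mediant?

Gb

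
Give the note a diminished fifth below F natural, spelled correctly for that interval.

B

A fifth below F lands on the letter B.
A diminished fifth spans 6 semitones, so F moves to pitch class 11. On the letter B that is B.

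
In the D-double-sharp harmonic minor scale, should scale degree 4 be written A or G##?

Each scale degree takes a distinct letter name. Degree 4 of a scale on D must use the letter G.
G## and A are enharmonically the same pitch, but only G## uses the letter G, so it is the correct spelling here.

G##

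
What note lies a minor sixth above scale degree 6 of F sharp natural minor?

Bb

Scale degree 6 of F# natural minor is D.
A minor sixth (8 semitones) above D lands on the letter B, giving Bb.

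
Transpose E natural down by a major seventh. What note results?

E down a major seventh is F, so the target letter is F.
From E, a major seventh is 11 semitones down: F.

F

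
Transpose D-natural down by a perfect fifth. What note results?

G

D down a perfect fifth is G, so the target letter is G.
From D, a perfect fifth is 7 semitones down: G.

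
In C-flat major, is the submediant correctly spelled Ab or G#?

Each scale degree takes a distinct letter name. Degree 6 of a scale on C must use the letter A.
Ab and G# are enharmonically the same pitch, but only Ab uses the letter A, so it is the correct spelling here.

Ab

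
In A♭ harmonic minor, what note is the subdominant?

The Ab harmonic minor scale runs Ab Bb Cb Db Eb Fb G.
Degree 4 is Db.

Db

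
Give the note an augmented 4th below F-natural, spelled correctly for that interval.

Cb

A fourth below F lands on the letter C.
An augmented fourth spans 6 semitones, so F moves to pitch class 11. On the letter C that is Cb.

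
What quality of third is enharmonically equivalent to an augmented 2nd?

minor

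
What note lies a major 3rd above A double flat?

Cb

A up a major third is C#, so the target letter is C.
From Abb, a major third is 4 semitones up: Cb.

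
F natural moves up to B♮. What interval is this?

augmented fourth

Counting letters F–G–A–B gives a fourth.
F→B = 6 semitones, 1 wider than the perfect fourth (5), so augmented.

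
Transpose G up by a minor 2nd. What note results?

A second above G lands on the letter A.
A minor second spans 1 semitone, so G moves to pitch class 8. On the letter A that is Ab.

Ab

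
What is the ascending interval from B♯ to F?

Counting letters B–C–D–E–F gives a fifth.
B#→F = 5 semitones, 2 narrower than the perfect fifth (7), so doubly diminished.

doubly diminished fifth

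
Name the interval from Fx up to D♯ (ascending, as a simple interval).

The letter names run F→D, a span of 5 letter steps, so the interval is some kind of sixth.
F## to D# is 8 semitones. A major sixth is 9, so 8 makes it minor.

minor sixth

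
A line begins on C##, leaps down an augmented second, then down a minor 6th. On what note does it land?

D#

An augmented second down from C## is B (letter B, 3 semitones down).
A minor sixth down from B is D# (letter D, 8 semitones down).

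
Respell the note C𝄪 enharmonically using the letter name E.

Ebb

C## is pitch class 2. The letter E alone is pitch class 4.
To reach pitch class 2 from E requires an offset of -2 semitones, i.e. double flat: Ebb.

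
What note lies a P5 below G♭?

A fifth below G lands on the letter C.
A perfect fifth spans 7 semitones, so Gb moves to pitch class 11. On the letter C that is Cb.

Cb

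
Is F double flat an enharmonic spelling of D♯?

Yes

Fbb is pitch class 3; D# is pitch class 3.
All spellings map to pitch class 3, so they are enharmonically equivalent.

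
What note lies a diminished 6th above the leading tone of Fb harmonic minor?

Cbb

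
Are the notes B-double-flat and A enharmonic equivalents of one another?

Yes

Bbb is pitch class 9; A is pitch class 9.
All spellings map to pitch class 9, so they are enharmonically equivalent.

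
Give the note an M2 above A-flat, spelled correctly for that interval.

A up a major second is B, so the target letter is B.
From Ab, a major second is 2 semitones up: Bb.

Bb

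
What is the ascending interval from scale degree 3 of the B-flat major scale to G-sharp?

Scale degree 3 of Bb major is D.
D up to G#: letters D→G make it a fourth; 6 semitones makes it augmented.

augmented fourth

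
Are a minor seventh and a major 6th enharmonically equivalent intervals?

No

A minor seventh spans 10 semitones; a major sixth spans 9.
The spans differ, so they are not enharmonic equivalents.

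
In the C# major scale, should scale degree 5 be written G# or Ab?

Each scale degree takes a distinct letter name. Degree 5 of a scale on C must use the letter G.
G# and Ab are enharmonically the same pitch, but only G# uses the letter G, so it is the correct spelling here.

G#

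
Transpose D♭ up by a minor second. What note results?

D up a major second is E, so the target letter is E.
From Db, a minor second is 1 semitone up: Ebb.

Ebb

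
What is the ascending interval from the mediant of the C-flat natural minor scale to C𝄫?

minor sixth

The mediant of Cb natural minor is Ebb.
Ebb up to Cbb: letters E→C make it a sixth; 8 semitones makes it minor.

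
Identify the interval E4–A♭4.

Counting letters E–F–G–A gives a fourth.
E→Ab = 4 semitones, 1 narrower than the perfect fourth (5), so diminished.

diminished fourth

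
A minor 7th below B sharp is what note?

B down a major seventh is C, so the target letter is C.
From B#, a minor seventh is 10 semitones down: C##.

C##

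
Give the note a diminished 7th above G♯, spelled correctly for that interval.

F

G up a major seventh is F#, so the target letter is F.
From G#, a diminished seventh is 9 semitones up: F.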